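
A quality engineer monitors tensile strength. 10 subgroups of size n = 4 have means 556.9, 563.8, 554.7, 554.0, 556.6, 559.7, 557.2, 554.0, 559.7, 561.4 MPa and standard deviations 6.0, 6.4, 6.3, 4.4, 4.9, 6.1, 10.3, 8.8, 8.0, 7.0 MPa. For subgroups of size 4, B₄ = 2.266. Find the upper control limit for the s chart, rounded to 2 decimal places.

s̄ = (6.0 + 6.4 + 6.3 + 4.4 + 4.9 + 6.1 + 10.3 + 8.8 + 8.0 + 7.0) / 10 = 6.8200
UCL_s = B₄·s̄ = 2.266 × 6.8200 = 15.4541

15.45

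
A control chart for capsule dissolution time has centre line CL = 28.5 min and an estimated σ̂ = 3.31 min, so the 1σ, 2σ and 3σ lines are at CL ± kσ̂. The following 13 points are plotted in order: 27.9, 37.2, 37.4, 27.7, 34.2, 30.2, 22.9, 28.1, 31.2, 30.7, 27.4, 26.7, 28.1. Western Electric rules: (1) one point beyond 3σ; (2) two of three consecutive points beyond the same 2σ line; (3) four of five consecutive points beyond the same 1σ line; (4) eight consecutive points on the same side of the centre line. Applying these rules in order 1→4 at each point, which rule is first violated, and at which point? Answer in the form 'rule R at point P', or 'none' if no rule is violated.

rule 2 at point 3

Zone of each point (C = within 1σ̂, B = 1σ̂–2σ̂, A = 2σ̂–3σ̂, * = beyond 3σ̂; sign = side of CL): 1:-C, 2:+A, 3:+A, 4:-C, 5:+B, 6:+C, 7:-B, 8:-C, 9:+C, 10:+C, 11:-C, 12:-C, 13:-C
Rule 2 (two of three consecutive points beyond the same 2σ limit) is satisfied at point 3.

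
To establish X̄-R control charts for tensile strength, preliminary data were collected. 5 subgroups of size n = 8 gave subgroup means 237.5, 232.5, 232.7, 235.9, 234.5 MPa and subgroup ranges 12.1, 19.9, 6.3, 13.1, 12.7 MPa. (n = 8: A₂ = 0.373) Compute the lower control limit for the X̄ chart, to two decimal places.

X̄̄ = (237.5 + 232.5 + 232.7 + 235.9 + 234.5) / 5 = 1173.1000 / 5 = 234.6200
R̄ = (12.1 + 19.9 + 6.3 + 13.1 + 12.7) / 5 = 64.1000 / 5 = 12.8200
LCL = X̄̄ − A₂·R̄ = 234.6200 − 0.373 × 12.8200 = 229.8381

229.84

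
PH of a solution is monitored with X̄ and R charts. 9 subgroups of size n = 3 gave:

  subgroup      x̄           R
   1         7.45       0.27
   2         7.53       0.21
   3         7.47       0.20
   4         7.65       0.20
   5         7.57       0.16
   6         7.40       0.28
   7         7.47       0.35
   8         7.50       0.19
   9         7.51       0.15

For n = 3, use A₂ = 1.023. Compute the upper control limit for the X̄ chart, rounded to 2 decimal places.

7.73

X̄̄ = (7.45 + 7.53 + 7.47 + 7.65 + 7.57 + 7.40 + 7.47 + 7.50 + 7.51) / 9 = 67.5500 / 9 = 7.5056
R̄ = (0.27 + 0.21 + 0.20 + 0.20 + 0.16 + 0.28 + 0.35 + 0.19 + 0.15) / 9 = 2.0100 / 9 = 0.2233
UCL = X̄̄ + A₂·R̄ = 7.5056 + 1.023 × 0.2233 = 7.7340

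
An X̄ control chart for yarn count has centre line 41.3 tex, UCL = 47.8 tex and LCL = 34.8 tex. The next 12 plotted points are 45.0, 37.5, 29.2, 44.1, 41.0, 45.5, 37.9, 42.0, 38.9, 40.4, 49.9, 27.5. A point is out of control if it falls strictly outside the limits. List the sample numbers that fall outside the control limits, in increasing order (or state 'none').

3, 11, 12

Compare each point to [34.8, 47.8]: sample 3 = 29.2 < LCL; sample 11 = 49.9 > UCL; sample 12 = 27.5 < LCL.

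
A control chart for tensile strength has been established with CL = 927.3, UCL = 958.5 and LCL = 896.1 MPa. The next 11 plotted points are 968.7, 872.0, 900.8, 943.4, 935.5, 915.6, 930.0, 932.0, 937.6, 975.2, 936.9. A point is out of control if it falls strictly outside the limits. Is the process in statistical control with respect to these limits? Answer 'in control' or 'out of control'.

Compare each point to [896.1, 958.5]: sample 1 = 968.7 > UCL; sample 2 = 872.0 < LCL; sample 10 = 975.2 > UCL.

out of control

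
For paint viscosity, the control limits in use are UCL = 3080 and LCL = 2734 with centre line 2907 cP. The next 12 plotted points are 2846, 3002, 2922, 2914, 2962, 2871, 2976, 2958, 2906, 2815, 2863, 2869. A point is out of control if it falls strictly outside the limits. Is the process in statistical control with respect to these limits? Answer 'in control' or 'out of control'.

in control

All 12 points lie within [2734, 3080].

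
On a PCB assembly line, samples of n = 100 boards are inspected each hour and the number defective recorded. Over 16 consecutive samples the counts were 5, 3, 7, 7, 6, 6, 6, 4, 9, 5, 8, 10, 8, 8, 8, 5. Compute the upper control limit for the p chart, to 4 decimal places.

0.1399

p̄ = Σdᵢ / (k·n) = 105 / (16 × 100) = 0.06563
UCL = p̄ + 3·√(p̄(1−p̄)/n) = 0.06563 + 3 × √(0.06563×0.93437/100) = 0.06563 + 3 × 0.02476 = 0.13991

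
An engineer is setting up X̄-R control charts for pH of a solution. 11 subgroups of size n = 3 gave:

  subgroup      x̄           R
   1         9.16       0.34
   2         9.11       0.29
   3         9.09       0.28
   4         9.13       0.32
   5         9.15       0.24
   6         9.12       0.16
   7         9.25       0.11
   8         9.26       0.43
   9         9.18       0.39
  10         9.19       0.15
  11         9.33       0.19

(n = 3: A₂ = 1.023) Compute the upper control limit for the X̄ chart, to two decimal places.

9.45

X̄̄ = (9.16 + 9.11 + 9.09 + 9.13 + 9.15 + 9.12 + 9.25 + 9.26 + 9.18 + 9.19 + 9.33) / 11 = 100.9700 / 11 = 9.1791
R̄ = (0.34 + 0.29 + 0.28 + 0.32 + 0.24 + 0.16 + 0.11 + 0.43 + 0.39 + 0.15 + 0.19) / 11 = 2.9000 / 11 = 0.2636
UCL = X̄̄ + A₂·R̄ = 9.1791 + 1.023 × 0.2636 = 9.4488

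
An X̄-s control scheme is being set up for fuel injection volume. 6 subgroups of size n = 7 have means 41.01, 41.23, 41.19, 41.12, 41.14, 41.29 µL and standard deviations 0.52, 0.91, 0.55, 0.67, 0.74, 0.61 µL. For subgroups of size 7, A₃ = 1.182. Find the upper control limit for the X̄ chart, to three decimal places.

41.951

X̄̄ = (41.01 + 41.23 + 41.19 + 41.12 + 41.14 + 41.29) / 6 = 41.1633
s̄ = (0.52 + 0.91 + 0.55 + 0.67 + 0.74 + 0.61) / 6 = 0.6667
UCL = X̄̄ + A₃·s̄ = 41.1633 + 1.182 × 0.6667 = 41.9513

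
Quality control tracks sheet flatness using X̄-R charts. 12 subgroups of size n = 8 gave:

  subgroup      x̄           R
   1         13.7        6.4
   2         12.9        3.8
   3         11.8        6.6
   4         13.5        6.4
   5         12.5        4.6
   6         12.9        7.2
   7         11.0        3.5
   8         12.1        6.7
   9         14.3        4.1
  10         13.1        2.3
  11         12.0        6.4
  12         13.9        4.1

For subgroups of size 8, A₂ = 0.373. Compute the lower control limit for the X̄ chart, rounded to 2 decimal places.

10.88

X̄̄ = (13.7 + 12.9 + 11.8 + 13.5 + 12.5 + 12.9 + 11.0 + 12.1 + 14.3 + 13.1 + 12.0 + 13.9) / 12 = 153.7000 / 12 = 12.8083
R̄ = (6.4 + 3.8 + 6.6 + 6.4 + 4.6 + 7.2 + 3.5 + 6.7 + 4.1 + 2.3 + 6.4 + 4.1) / 12 = 62.1000 / 12 = 5.1750
LCL = X̄̄ − A₂·R̄ = 12.8083 − 0.373 × 5.1750 = 10.8781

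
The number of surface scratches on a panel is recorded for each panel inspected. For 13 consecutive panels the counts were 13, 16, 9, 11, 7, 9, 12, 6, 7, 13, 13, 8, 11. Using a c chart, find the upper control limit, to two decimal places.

c̄ = (13 + 16 + 9 + 11 + 7 + 9 + 12 + 6 + 7 + 13 + 13 + 8 + 11) / 13 = 135 / 13 = 10.3846
UCL = c̄ + 3√c̄ = 10.3846 + 3 × √10.3846 = 10.3846 + 3 × 3.2225 = 20.0522

20.05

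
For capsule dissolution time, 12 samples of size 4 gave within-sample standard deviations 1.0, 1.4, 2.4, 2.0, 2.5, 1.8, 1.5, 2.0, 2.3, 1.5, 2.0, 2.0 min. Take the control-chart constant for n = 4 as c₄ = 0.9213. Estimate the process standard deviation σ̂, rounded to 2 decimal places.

2.03

s̄ = (1.0 + 1.4 + 2.4 + 2.0 + 2.5 + 1.8 + 1.5 + 2.0 + 2.3 + 1.5 + 2.0 + 2.0) / 12 = 1.8667
σ̂ = s̄ / c₄ = 1.8667 / 0.9213 = 2.0261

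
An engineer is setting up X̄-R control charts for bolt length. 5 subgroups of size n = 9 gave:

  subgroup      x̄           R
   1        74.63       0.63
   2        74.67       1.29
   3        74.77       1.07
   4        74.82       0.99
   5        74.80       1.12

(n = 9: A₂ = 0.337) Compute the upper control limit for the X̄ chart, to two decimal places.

75.08

X̄̄ = (74.63 + 74.67 + 74.77 + 74.82 + 74.80) / 5 = 373.6900 / 5 = 74.7380
R̄ = (0.63 + 1.29 + 1.07 + 0.99 + 1.12) / 5 = 5.1000 / 5 = 1.0200
UCL = X̄̄ + A₂·R̄ = 74.7380 + 0.337 × 1.0200 = 75.0817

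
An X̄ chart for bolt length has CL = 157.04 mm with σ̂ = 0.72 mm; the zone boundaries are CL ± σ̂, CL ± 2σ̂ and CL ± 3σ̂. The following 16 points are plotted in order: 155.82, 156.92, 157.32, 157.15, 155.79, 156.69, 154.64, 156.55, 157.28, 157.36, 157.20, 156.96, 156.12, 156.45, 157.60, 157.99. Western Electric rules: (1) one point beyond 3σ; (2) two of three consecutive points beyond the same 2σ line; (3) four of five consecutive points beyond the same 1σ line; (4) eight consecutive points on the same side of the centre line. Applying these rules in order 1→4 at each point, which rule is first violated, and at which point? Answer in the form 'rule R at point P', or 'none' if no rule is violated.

rule 1 at point 7

Zone of each point (C = within 1σ̂, B = 1σ̂–2σ̂, A = 2σ̂–3σ̂, * = beyond 3σ̂; sign = side of CL): 1:-B, 2:-C, 3:+C, 4:+C, 5:-B, 6:-C, 7:-*, 8:-C, 9:+C, 10:+C, 11:+C, 12:-C, 13:-B, 14:-C, 15:+C, 16:+B
Rule 1 (one point beyond the 3σ limits) is satisfied at point 7.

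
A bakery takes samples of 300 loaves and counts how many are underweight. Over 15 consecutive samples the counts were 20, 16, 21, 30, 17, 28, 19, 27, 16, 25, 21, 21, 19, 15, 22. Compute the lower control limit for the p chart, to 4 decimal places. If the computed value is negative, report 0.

0.0261

p̄ = Σdᵢ / (k·n) = 317 / (15 × 300) = 0.07044
LCL = p̄ − 3·√(p̄(1−p̄)/n) = 0.07044 − 3 × 0.01477 = 0.02612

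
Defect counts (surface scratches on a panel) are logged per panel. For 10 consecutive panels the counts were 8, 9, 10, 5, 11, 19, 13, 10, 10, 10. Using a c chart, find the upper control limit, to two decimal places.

c̄ = (8 + 9 + 10 + 5 + 11 + 19 + 13 + 10 + 10 + 10) / 10 = 105 / 10 = 10.5000
UCL = c̄ + 3√c̄ = 10.5000 + 3 × √10.5000 = 10.5000 + 3 × 3.2404 = 20.2211

20.22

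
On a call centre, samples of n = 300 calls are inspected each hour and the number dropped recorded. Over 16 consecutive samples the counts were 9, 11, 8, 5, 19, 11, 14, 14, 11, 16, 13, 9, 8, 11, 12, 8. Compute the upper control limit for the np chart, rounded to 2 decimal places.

p̄ = Σdᵢ / (k·n) = 179 / (16 × 300) = 0.03729
UCL = np̄ + 3·√(np̄(1−p̄)) = 11.1875 + 3 × √(11.1875×0.96271) = 11.1875 + 3 × 3.2818 = 21.0329

21.03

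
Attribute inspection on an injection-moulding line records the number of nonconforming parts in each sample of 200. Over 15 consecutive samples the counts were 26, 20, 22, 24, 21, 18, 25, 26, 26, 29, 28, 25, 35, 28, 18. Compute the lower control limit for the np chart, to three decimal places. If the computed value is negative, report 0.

10.767

p̄ = Σdᵢ / (k·n) = 371 / (15 × 200) = 0.12367
LCL = np̄ − 3·√(np̄(1−p̄)) = 24.7333 − 3 × 4.6556 = 10.7665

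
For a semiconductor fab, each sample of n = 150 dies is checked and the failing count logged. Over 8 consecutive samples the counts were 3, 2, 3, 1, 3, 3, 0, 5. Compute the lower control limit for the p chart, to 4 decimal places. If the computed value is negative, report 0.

0.0000

p̄ = Σdᵢ / (k·n) = 20 / (8 × 150) = 0.01667
LCL = p̄ − 3·√(p̄(1−p̄)/n) = 0.01667 − 3 × 0.01045 = -0.01469 → 0 (negative, so LCL = 0)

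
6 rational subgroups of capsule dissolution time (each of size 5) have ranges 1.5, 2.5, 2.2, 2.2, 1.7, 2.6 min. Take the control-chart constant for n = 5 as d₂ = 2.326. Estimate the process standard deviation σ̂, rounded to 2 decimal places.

R̄ = (1.5 + 2.5 + 2.2 + 2.2 + 1.7 + 2.6) / 6 = 2.1167
σ̂ = R̄ / d₂ = 2.1167 / 2.326 = 0.9100

0.91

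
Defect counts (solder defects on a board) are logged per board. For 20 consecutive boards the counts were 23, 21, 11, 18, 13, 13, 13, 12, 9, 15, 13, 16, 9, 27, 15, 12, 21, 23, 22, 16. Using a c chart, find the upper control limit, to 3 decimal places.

28.137

c̄ = (23 + 21 + 11 + 18 + 13 + 13 + 13 + 12 + 9 + 15 + 13 + 16 + 9 + 27 + 15 + 12 + 21 + 23 + 22 + 16) / 20 = 322 / 20 = 16.1000
UCL = c̄ + 3√c̄ = 16.1000 + 3 × √16.1000 = 16.1000 + 3 × 4.0125 = 28.1374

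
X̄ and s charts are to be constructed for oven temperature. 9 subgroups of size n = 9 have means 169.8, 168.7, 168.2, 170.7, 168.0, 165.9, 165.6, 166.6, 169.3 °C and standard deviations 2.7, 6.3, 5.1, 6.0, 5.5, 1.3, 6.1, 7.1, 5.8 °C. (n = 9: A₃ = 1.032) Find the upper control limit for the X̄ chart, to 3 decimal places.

173.352

X̄̄ = (169.8 + 168.7 + 168.2 + 170.7 + 168.0 + 165.9 + 165.6 + 166.6 + 169.3) / 9 = 168.0889
s̄ = (2.7 + 6.3 + 5.1 + 6.0 + 5.5 + 1.3 + 6.1 + 7.1 + 5.8) / 9 = 5.1000
UCL = X̄̄ + A₃·s̄ = 168.0889 + 1.032 × 5.1000 = 173.3521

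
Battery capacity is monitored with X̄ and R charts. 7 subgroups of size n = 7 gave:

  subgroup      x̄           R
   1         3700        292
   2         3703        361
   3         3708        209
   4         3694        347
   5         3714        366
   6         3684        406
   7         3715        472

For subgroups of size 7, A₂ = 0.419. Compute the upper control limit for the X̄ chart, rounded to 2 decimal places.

X̄̄ = (3700 + 3703 + 3708 + 3694 + 3714 + 3684 + 3715) / 7 = 25918.0000 / 7 = 3702.5714
R̄ = (292 + 361 + 209 + 347 + 366 + 406 + 472) / 7 = 2453.0000 / 7 = 350.4286
UCL = X̄̄ + A₂·R̄ = 3702.5714 + 0.419 × 350.4286 = 3849.4010

3849.40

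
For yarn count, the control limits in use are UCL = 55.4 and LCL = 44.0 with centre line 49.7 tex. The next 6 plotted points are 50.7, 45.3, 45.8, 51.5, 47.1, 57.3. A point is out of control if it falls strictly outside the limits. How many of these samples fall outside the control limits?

Compare each point to [44.0, 55.4]: sample 6 = 57.3 > UCL.

1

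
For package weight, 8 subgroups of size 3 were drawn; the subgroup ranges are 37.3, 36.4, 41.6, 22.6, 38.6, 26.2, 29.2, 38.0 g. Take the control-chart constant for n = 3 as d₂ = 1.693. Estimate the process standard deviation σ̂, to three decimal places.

R̄ = (37.3 + 36.4 + 41.6 + 22.6 + 38.6 + 26.2 + 29.2 + 38.0) / 8 = 33.7375
σ̂ = R̄ / d₂ = 33.7375 / 1.693 = 19.9276

19.928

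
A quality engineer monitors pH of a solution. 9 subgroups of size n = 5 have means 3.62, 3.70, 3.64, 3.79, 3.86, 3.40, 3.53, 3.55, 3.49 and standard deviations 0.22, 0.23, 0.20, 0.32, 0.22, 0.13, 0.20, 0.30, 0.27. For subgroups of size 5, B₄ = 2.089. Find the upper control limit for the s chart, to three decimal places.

s̄ = (0.22 + 0.23 + 0.20 + 0.32 + 0.22 + 0.13 + 0.20 + 0.30 + 0.27) / 9 = 0.2322
UCL_s = B₄·s̄ = 2.089 × 0.2322 = 0.4851

0.485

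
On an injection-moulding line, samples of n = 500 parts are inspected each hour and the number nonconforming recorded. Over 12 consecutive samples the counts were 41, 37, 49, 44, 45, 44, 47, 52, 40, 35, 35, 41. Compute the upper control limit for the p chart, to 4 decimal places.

0.1224

p̄ = Σdᵢ / (k·n) = 510 / (12 × 500) = 0.08500
UCL = p̄ + 3·√(p̄(1−p̄)/n) = 0.08500 + 3 × √(0.08500×0.91500/500) = 0.08500 + 3 × 0.01247 = 0.12242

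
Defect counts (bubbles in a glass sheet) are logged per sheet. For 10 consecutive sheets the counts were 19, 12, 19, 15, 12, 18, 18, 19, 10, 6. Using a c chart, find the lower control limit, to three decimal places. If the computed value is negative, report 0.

3.259

c̄ = (19 + 12 + 19 + 15 + 12 + 18 + 18 + 19 + 10 + 6) / 10 = 148 / 10 = 14.8000
LCL = c̄ − 3√c̄ = 14.8000 − 3 × 3.8471 = 3.2588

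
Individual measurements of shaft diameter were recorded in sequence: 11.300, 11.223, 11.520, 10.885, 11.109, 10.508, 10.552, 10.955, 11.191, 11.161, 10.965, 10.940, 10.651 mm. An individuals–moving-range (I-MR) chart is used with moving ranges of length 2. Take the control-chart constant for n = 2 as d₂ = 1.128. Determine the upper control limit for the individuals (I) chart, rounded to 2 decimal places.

X̄ = (11.300 + 11.223 + 11.520 + 10.885 + 11.109 + 10.508 + 10.552 + 10.955 + 11.191 + 11.161 + 10.965 + 10.940 + 10.651) / 13 = 10.9969
Moving ranges: 0.077, 0.297, 0.635, 0.224, 0.601, 0.044, 0.403, 0.236, 0.030, 0.196, 0.025, 0.289; M̄R̄ = 3.0570 / 12 = 0.2547
UCL = X̄ + 3·M̄R̄/d₂ = 10.9969 + 3 × 0.2547 / 1.128 = 11.6744

11.67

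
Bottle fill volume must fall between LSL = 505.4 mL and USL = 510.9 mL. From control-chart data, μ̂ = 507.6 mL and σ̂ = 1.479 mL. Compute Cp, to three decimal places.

0.620

Cp = (USL − LSL) / (6σ̂) = (510.9 − 505.4) / (6 × 1.479) = 5.5000 / 8.8740 = 0.6198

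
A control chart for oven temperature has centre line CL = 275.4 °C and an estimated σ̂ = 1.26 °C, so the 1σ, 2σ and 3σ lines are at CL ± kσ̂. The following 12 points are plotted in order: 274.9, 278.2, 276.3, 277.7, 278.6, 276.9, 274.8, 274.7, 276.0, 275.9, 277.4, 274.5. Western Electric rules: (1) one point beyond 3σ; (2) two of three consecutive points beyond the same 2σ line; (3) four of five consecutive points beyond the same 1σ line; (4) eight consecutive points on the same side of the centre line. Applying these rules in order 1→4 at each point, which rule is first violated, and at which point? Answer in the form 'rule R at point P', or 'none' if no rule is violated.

rule 3 at point 6

Zone of each point (C = within 1σ̂, B = 1σ̂–2σ̂, A = 2σ̂–3σ̂, * = beyond 3σ̂; sign = side of CL): 1:-C, 2:+A, 3:+C, 4:+B, 5:+A, 6:+B, 7:-C, 8:-C, 9:+C, 10:+C, 11:+B, 12:-C
Rule 3 (four of five consecutive points beyond the same 1σ limit) is satisfied at point 6.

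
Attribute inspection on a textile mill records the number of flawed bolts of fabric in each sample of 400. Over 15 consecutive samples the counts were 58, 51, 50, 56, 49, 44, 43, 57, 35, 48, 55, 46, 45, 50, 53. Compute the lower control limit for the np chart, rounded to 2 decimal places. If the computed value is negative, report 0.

29.60

p̄ = Σdᵢ / (k·n) = 740 / (15 × 400) = 0.12333
LCL = np̄ − 3·√(np̄(1−p̄)) = 49.3333 − 3 × 6.5764 = 29.6042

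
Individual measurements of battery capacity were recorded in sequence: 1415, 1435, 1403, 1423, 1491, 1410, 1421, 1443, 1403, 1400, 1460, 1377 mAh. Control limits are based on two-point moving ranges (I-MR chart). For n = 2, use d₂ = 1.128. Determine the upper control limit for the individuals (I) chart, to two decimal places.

X̄ = (1415 + 1435 + 1403 + 1423 + 1491 + 1410 + 1421 + 1443 + 1403 + 1400 + 1460 + 1377) / 12 = 1423.4167
Moving ranges: 20, 32, 20, 68, 81, 11, 22, 40, 3, 60, 83; M̄R̄ = 440.0000 / 11 = 40.0000
UCL = X̄ + 3·M̄R̄/d₂ = 1423.4167 + 3 × 40.0000 / 1.128 = 1529.7996

1529.80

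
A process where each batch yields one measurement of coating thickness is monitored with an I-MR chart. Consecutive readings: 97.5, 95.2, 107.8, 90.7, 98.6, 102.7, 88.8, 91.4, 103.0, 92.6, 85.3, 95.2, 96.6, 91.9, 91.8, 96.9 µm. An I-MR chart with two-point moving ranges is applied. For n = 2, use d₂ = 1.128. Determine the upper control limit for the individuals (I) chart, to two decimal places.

X̄ = (97.5 + 95.2 + 107.8 + 90.7 + 98.6 + 102.7 + 88.8 + 91.4 + 103.0 + 92.6 + 85.3 + 95.2 + 96.6 + 91.9 + 91.8 + 96.9) / 16 = 95.3750
Moving ranges: 2.3, 12.6, 17.1, 7.9, 4.1, 13.9, 2.6, 11.6, 10.4, 7.3, 9.9, 1.4, 4.7, 0.1, 5.1; M̄R̄ = 111.0000 / 15 = 7.4000
UCL = X̄ + 3·M̄R̄/d₂ = 95.3750 + 3 × 7.4000 / 1.128 = 115.0559

115.06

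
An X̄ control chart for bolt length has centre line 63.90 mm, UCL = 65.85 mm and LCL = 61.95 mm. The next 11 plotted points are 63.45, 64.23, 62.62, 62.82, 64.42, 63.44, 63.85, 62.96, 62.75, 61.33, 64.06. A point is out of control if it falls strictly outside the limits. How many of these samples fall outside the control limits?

Compare each point to [61.95, 65.85]: sample 10 = 61.33 < LCL.

1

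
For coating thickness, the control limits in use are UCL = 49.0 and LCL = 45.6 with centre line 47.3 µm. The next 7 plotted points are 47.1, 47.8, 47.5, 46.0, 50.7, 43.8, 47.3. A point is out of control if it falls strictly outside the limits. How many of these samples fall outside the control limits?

Compare each point to [45.6, 49.0]: sample 5 = 50.7 > UCL; sample 6 = 43.8 < LCL.

2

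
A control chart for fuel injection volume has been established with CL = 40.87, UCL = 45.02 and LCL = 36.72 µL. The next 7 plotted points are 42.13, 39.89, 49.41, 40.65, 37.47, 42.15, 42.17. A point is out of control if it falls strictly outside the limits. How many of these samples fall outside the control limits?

Compare each point to [36.72, 45.02]: sample 3 = 49.41 > UCL.

1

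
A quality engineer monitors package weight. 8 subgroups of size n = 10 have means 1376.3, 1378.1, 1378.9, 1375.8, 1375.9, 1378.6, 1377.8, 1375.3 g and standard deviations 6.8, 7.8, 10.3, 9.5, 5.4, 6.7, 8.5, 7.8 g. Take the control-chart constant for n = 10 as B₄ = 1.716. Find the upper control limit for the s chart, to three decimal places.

s̄ = (6.8 + 7.8 + 10.3 + 9.5 + 5.4 + 6.7 + 8.5 + 7.8) / 8 = 7.8500
UCL_s = B₄·s̄ = 1.716 × 7.8500 = 13.4706

13.471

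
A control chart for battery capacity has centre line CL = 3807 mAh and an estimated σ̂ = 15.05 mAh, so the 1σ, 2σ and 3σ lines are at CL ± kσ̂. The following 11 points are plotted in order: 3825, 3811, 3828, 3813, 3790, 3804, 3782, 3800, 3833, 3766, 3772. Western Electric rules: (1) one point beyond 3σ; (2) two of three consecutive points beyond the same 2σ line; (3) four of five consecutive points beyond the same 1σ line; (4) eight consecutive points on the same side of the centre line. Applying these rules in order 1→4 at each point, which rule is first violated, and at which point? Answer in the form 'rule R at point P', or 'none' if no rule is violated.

Zone of each point (C = within 1σ̂, B = 1σ̂–2σ̂, A = 2σ̂–3σ̂, * = beyond 3σ̂; sign = side of CL): 1:+B, 2:+C, 3:+B, 4:+C, 5:-B, 6:-C, 7:-B, 8:-C, 9:+B, 10:-A, 11:-A
Rule 2 (two of three consecutive points beyond the same 2σ limit) is satisfied at point 11.

rule 2 at point 11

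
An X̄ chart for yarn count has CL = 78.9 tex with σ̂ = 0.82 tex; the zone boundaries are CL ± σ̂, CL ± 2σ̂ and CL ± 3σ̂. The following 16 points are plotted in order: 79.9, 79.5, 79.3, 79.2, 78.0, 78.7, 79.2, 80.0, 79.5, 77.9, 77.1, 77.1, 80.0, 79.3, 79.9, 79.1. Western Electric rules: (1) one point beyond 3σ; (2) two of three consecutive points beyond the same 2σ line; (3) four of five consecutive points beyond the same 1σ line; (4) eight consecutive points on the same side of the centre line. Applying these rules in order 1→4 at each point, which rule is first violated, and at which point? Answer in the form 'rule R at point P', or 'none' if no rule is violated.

Zone of each point (C = within 1σ̂, B = 1σ̂–2σ̂, A = 2σ̂–3σ̂, * = beyond 3σ̂; sign = side of CL): 1:+B, 2:+C, 3:+C, 4:+C, 5:-B, 6:-C, 7:+C, 8:+B, 9:+C, 10:-B, 11:-A, 12:-A, 13:+B, 14:+C, 15:+B, 16:+C
Rule 2 (two of three consecutive points beyond the same 2σ limit) is satisfied at point 12.

rule 2 at point 12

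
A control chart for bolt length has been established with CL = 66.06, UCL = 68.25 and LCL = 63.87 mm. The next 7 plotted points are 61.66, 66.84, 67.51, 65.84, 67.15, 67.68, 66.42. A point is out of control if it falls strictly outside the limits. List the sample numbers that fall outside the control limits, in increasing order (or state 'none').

Compare each point to [63.87, 68.25]: sample 1 = 61.66 < LCL.

1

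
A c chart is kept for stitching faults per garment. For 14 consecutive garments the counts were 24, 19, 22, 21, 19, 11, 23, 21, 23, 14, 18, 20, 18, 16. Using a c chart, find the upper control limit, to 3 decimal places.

32.365

c̄ = (24 + 19 + 22 + 21 + 19 + 11 + 23 + 21 + 23 + 14 + 18 + 20 + 18 + 16) / 14 = 269 / 14 = 19.2143
UCL = c̄ + 3√c̄ = 19.2143 + 3 × √19.2143 = 19.2143 + 3 × 4.3834 = 32.3645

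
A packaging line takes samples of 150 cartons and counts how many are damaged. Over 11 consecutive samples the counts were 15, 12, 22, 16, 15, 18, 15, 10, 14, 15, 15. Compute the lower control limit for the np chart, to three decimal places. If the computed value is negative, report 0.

4.100

p̄ = Σdᵢ / (k·n) = 167 / (11 × 150) = 0.10121
LCL = np̄ − 3·√(np̄(1−p̄)) = 15.1818 − 3 × 3.6939 = 4.1000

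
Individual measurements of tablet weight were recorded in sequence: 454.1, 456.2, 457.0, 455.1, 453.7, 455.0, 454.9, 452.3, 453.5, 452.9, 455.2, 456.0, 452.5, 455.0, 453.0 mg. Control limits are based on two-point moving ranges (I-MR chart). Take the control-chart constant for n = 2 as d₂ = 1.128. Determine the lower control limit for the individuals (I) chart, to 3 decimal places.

450.038

X̄ = (454.1 + 456.2 + 457.0 + 455.1 + 453.7 + 455.0 + 454.9 + 452.3 + 453.5 + 452.9 + 455.2 + 456.0 + 452.5 + 455.0 + 453.0) / 15 = 454.4267
Moving ranges: 2.1, 0.8, 1.9, 1.4, 1.3, 0.1, 2.6, 1.2, 0.6, 2.3, 0.8, 3.5, 2.5, 2.0; M̄R̄ = 23.1000 / 14 = 1.6500
LCL = X̄ − 3·M̄R̄/d₂ = 454.4267 − 3 × 1.6500 / 1.128 = 450.0384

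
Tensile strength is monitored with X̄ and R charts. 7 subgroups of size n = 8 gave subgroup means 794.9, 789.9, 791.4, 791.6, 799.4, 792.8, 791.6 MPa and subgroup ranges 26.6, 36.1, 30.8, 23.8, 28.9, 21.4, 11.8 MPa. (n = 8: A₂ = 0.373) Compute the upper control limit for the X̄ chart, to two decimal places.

X̄̄ = (794.9 + 789.9 + 791.4 + 791.6 + 799.4 + 792.8 + 791.6) / 7 = 5551.6000 / 7 = 793.0857
R̄ = (26.6 + 36.1 + 30.8 + 23.8 + 28.9 + 21.4 + 11.8) / 7 = 179.4000 / 7 = 25.6286
UCL = X̄̄ + A₂·R̄ = 793.0857 + 0.373 × 25.6286 = 802.6452

802.65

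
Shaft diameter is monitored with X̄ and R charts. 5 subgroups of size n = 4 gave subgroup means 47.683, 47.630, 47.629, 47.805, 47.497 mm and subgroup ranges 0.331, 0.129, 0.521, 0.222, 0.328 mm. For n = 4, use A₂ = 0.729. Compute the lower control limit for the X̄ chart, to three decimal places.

47.426

X̄̄ = (47.683 + 47.630 + 47.629 + 47.805 + 47.497) / 5 = 238.2440 / 5 = 47.6488
R̄ = (0.331 + 0.129 + 0.521 + 0.222 + 0.328) / 5 = 1.5310 / 5 = 0.3062
LCL = X̄̄ − A₂·R̄ = 47.6488 − 0.729 × 0.3062 = 47.4256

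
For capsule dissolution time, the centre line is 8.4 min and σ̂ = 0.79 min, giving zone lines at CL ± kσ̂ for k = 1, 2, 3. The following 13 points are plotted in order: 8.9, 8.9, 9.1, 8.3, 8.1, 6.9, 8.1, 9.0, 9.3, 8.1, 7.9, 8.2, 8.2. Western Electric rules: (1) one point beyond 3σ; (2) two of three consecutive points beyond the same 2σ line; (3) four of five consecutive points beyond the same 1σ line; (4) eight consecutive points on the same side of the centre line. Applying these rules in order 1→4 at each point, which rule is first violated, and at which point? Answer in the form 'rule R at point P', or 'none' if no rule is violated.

none

Zone of each point (C = within 1σ̂, B = 1σ̂–2σ̂, A = 2σ̂–3σ̂, * = beyond 3σ̂; sign = side of CL): 1:+C, 2:+C, 3:+C, 4:-C, 5:-C, 6:-B, 7:-C, 8:+C, 9:+B, 10:-C, 11:-C, 12:-C, 13:-C
No rule fires across all 13 points.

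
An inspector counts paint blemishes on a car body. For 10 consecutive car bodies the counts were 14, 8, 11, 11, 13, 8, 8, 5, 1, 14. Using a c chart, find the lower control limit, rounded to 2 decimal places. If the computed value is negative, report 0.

c̄ = (14 + 8 + 11 + 11 + 13 + 8 + 8 + 5 + 1 + 14) / 10 = 93 / 10 = 9.3000
LCL = c̄ − 3√c̄ = 9.3000 − 3 × 3.0496 = 0.1512

0.15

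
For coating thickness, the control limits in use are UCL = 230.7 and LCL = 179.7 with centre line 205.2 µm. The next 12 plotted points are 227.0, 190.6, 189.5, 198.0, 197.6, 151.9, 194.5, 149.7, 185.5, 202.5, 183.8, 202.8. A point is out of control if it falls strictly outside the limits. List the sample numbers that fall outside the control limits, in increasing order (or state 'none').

6, 8

Compare each point to [179.7, 230.7]: sample 6 = 151.9 < LCL; sample 8 = 149.7 < LCL.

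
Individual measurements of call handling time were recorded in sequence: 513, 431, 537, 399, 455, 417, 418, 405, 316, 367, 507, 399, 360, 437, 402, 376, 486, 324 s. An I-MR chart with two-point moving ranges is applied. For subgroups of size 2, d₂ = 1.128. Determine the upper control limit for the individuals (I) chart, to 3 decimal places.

618.231

X̄ = (513 + 431 + 537 + 399 + 455 + 417 + 418 + 405 + 316 + 367 + 507 + 399 + 360 + 437 + 402 + 376 + 486 + 324) / 18 = 419.3889
Moving ranges: 82, 106, 138, 56, 38, 1, 13, 89, 51, 140, 108, 39, 77, 35, 26, 110, 162; M̄R̄ = 1271.0000 / 17 = 74.7647
UCL = X̄ + 3·M̄R̄/d₂ = 419.3889 + 3 × 74.7647 / 1.128 = 618.2312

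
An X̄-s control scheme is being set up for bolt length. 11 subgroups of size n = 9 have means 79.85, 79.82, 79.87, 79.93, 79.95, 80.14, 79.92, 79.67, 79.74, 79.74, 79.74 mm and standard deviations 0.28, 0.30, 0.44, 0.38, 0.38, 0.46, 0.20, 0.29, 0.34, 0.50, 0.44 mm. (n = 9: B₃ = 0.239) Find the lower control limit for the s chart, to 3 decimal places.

0.087

s̄ = (0.28 + 0.30 + 0.44 + 0.38 + 0.38 + 0.46 + 0.20 + 0.29 + 0.34 + 0.50 + 0.44) / 11 = 0.3645
LCL_s = B₃·s̄ = 0.239 × 0.3645 = 0.0871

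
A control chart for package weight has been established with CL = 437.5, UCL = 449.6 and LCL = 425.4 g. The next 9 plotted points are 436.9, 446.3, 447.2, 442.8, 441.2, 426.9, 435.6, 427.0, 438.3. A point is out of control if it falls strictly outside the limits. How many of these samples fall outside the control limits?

All 9 points lie within [425.4, 449.6].

0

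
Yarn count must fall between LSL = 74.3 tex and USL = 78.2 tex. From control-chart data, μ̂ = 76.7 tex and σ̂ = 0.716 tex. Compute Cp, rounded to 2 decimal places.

0.91

Cp = (USL − LSL) / (6σ̂) = (78.2 − 74.3) / (6 × 0.716) = 3.9000 / 4.2960 = 0.9078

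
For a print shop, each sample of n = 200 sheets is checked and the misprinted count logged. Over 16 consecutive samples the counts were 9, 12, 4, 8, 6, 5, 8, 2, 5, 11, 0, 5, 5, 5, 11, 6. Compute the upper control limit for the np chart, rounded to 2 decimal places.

13.83

p̄ = Σdᵢ / (k·n) = 102 / (16 × 200) = 0.03188
UCL = np̄ + 3·√(np̄(1−p̄)) = 6.3750 + 3 × √(6.3750×0.96813) = 6.3750 + 3 × 2.4843 = 13.8279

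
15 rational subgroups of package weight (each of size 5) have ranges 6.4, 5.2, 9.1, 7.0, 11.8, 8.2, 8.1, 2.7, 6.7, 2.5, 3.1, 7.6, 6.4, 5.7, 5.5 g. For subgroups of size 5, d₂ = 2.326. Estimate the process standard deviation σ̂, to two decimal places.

2.75

R̄ = (6.4 + 5.2 + 9.1 + 7.0 + 11.8 + 8.2 + 8.1 + 2.7 + 6.7 + 2.5 + 3.1 + 7.6 + 6.4 + 5.7 + 5.5) / 15 = 6.4000
σ̂ = R̄ / d₂ = 6.4000 / 2.326 = 2.7515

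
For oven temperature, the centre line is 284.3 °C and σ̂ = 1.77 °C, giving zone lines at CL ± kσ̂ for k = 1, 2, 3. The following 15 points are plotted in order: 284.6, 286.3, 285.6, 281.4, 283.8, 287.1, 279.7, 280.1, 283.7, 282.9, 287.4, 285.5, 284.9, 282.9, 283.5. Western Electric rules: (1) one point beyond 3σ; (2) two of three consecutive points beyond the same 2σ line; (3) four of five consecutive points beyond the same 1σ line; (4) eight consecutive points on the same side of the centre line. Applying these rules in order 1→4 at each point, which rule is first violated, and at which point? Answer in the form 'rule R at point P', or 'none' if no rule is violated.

rule 2 at point 8

Zone of each point (C = within 1σ̂, B = 1σ̂–2σ̂, A = 2σ̂–3σ̂, * = beyond 3σ̂; sign = side of CL): 1:+C, 2:+B, 3:+C, 4:-B, 5:-C, 6:+B, 7:-A, 8:-A, 9:-C, 10:-C, 11:+B, 12:+C, 13:+C, 14:-C, 15:-C
Rule 2 (two of three consecutive points beyond the same 2σ limit) is satisfied at point 8.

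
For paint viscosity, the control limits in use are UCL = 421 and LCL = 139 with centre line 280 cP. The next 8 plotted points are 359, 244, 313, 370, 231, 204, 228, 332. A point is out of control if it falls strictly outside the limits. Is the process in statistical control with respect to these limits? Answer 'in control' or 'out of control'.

All 8 points lie within [139, 421].

in control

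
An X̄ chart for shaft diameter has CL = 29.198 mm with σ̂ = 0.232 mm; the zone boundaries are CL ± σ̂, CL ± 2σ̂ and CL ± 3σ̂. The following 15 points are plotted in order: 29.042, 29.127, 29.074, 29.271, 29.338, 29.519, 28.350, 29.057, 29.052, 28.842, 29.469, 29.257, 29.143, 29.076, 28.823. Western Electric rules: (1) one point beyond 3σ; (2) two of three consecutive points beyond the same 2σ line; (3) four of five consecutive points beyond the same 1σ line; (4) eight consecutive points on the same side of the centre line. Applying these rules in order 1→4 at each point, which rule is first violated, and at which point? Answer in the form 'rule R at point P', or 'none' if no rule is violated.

Zone of each point (C = within 1σ̂, B = 1σ̂–2σ̂, A = 2σ̂–3σ̂, * = beyond 3σ̂; sign = side of CL): 1:-C, 2:-C, 3:-C, 4:+C, 5:+C, 6:+B, 7:-*, 8:-C, 9:-C, 10:-B, 11:+B, 12:+C, 13:-C, 14:-C, 15:-B
Rule 1 (one point beyond the 3σ limits) is satisfied at point 7.

rule 1 at point 7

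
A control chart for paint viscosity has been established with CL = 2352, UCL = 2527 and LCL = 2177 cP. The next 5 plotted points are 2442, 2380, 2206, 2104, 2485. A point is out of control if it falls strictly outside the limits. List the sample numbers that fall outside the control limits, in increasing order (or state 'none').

Compare each point to [2177, 2527]: sample 4 = 2104 < LCL.

4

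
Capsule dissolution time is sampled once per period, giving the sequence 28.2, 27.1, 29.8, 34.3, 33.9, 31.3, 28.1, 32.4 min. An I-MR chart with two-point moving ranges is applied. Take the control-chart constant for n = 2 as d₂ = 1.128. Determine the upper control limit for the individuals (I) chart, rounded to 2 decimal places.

37.78

X̄ = (28.2 + 27.1 + 29.8 + 34.3 + 33.9 + 31.3 + 28.1 + 32.4) / 8 = 30.6375
Moving ranges: 1.1, 2.7, 4.5, 0.4, 2.6, 3.2, 4.3; M̄R̄ = 18.8000 / 7 = 2.6857
UCL = X̄ + 3·M̄R̄/d₂ = 30.6375 + 3 × 2.6857 / 1.128 = 37.7804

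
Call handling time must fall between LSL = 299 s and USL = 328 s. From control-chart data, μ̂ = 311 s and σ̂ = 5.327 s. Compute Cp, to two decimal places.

Cp = (USL − LSL) / (6σ̂) = (328 − 299) / (6 × 5.327) = 29.0000 / 31.9620 = 0.9073

0.91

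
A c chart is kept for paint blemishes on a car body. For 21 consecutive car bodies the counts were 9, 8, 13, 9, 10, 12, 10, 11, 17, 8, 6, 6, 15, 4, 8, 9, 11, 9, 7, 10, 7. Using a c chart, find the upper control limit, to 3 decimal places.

18.711

c̄ = (9 + 8 + 13 + 9 + 10 + 12 + 10 + 11 + 17 + 8 + 6 + 6 + 15 + 4 + 8 + 9 + 11 + 9 + 7 + 10 + 7) / 21 = 199 / 21 = 9.4762
UCL = c̄ + 3√c̄ = 9.4762 + 3 × √9.4762 = 9.4762 + 3 × 3.0783 = 18.7112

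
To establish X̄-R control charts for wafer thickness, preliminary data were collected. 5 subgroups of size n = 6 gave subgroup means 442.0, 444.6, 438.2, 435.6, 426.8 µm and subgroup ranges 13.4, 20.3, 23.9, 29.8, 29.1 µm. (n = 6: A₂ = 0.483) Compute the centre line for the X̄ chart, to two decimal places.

X̄̄ = (442.0 + 444.6 + 438.2 + 435.6 + 426.8) / 5 = 2187.2000 / 5 = 437.4400
CL = X̄̄ = 437.4400

437.44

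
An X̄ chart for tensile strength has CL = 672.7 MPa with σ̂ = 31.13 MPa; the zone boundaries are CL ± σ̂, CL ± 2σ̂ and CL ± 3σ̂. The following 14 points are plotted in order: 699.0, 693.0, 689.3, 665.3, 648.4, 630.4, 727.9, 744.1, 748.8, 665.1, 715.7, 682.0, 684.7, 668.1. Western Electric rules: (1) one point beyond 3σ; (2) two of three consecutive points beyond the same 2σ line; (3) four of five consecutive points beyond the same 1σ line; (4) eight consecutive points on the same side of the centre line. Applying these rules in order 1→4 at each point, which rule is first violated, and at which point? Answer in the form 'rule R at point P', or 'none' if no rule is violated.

Zone of each point (C = within 1σ̂, B = 1σ̂–2σ̂, A = 2σ̂–3σ̂, * = beyond 3σ̂; sign = side of CL): 1:+C, 2:+C, 3:+C, 4:-C, 5:-C, 6:-B, 7:+B, 8:+A, 9:+A, 10:-C, 11:+B, 12:+C, 13:+C, 14:-C
Rule 2 (two of three consecutive points beyond the same 2σ limit) is satisfied at point 9.

rule 2 at point 9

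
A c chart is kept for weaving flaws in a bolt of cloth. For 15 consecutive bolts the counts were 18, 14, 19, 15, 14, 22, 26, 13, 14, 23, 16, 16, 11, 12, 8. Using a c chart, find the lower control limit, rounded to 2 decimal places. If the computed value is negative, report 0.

c̄ = (18 + 14 + 19 + 15 + 14 + 22 + 26 + 13 + 14 + 23 + 16 + 16 + 11 + 12 + 8) / 15 = 241 / 15 = 16.0667
LCL = c̄ − 3√c̄ = 16.0667 − 3 × 4.0083 = 4.0417

4.04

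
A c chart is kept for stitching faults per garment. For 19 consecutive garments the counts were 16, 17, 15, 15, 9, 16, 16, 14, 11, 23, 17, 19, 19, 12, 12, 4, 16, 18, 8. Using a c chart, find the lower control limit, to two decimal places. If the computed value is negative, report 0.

c̄ = (16 + 17 + 15 + 15 + 9 + 16 + 16 + 14 + 11 + 23 + 17 + 19 + 19 + 12 + 12 + 4 + 16 + 18 + 8) / 19 = 277 / 19 = 14.5789
LCL = c̄ − 3√c̄ = 14.5789 − 3 × 3.8182 = 3.1242

3.12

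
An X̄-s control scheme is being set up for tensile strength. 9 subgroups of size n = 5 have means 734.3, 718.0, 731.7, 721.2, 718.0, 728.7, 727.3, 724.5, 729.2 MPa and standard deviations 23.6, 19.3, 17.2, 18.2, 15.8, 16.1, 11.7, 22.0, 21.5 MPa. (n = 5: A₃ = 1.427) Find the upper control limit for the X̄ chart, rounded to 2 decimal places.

752.10

X̄̄ = (734.3 + 718.0 + 731.7 + 721.2 + 718.0 + 728.7 + 727.3 + 724.5 + 729.2) / 9 = 725.8778
s̄ = (23.6 + 19.3 + 17.2 + 18.2 + 15.8 + 16.1 + 11.7 + 22.0 + 21.5) / 9 = 18.3778
UCL = X̄̄ + A₃·s̄ = 725.8778 + 1.427 × 18.3778 = 752.1029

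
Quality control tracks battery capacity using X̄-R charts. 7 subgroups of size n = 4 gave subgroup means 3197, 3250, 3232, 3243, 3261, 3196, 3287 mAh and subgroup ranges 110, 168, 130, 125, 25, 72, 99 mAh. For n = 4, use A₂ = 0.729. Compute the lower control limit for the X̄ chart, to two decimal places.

X̄̄ = (3197 + 3250 + 3232 + 3243 + 3261 + 3196 + 3287) / 7 = 22666.0000 / 7 = 3238.0000
R̄ = (110 + 168 + 130 + 125 + 25 + 72 + 99) / 7 = 729.0000 / 7 = 104.1429
LCL = X̄̄ − A₂·R̄ = 3238.0000 − 0.729 × 104.1429 = 3162.0799

3162.08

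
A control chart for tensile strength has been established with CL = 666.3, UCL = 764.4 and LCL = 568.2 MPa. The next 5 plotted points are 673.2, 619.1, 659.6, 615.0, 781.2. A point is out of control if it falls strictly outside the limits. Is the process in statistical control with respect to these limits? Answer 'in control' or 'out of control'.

Compare each point to [568.2, 764.4]: sample 5 = 781.2 > UCL.

out of control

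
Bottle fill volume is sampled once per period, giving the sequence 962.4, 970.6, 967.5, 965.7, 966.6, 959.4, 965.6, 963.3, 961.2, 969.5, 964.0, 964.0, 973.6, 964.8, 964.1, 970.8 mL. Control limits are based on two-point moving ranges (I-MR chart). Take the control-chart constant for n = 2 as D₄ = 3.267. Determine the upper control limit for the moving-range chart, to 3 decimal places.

15.551

Moving ranges: 8.2, 3.1, 1.8, 0.9, 7.2, 6.2, 2.3, 2.1, 8.3, 5.5, 0.0, 9.6, 8.8, 0.7, 6.7; M̄R̄ = 71.4000 / 15 = 4.7600
UCL_MR = D₄·M̄R̄ = 3.267 × 4.7600 = 15.5509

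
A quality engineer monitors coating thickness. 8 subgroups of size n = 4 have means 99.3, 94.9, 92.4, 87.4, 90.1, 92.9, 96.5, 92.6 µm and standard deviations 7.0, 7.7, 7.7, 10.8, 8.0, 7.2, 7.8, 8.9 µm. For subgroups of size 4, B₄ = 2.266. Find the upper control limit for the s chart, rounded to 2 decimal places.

s̄ = (7.0 + 7.7 + 7.7 + 10.8 + 8.0 + 7.2 + 7.8 + 8.9) / 8 = 8.1375
UCL_s = B₄·s̄ = 2.266 × 8.1375 = 18.4396

18.44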